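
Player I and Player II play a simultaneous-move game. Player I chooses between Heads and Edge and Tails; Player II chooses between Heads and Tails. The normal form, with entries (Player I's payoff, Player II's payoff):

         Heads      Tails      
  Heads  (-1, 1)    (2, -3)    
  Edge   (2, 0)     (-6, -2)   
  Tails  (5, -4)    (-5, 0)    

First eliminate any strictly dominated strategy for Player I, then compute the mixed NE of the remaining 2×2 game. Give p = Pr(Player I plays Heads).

Player I's strategy Edge is strictly dominated by Tails: 5 > 2 and -5 > -6. Eliminate Edge.
Set Player II's expected payoff from Heads equal to that from Tails:
  Player II's expected payoff from Heads: p·1 + (1−p)·(-4) = 5p - 4
  Player II's expected payoff from Tails: p·(-3) + (1−p)·0 = -3p
  5p - 4 = -3p  ⇒  8p = 4  ⇒  p = 1/2.

p = 1/2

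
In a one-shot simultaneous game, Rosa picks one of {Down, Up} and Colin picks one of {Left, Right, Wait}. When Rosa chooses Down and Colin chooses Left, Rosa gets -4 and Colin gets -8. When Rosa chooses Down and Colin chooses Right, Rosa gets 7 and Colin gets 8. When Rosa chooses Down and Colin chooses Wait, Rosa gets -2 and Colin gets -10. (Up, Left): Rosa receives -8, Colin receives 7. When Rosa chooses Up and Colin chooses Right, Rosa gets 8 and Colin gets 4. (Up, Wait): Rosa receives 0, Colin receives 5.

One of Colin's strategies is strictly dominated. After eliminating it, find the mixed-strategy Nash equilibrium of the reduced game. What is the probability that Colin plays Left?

Colin's strategy Wait is strictly dominated by Left: -8 > -10 and 7 > 5. Eliminate Wait.
Rosa's indifference between Down and Up determines Colin's mixing probability q:
  Rosa's expected payoff from Down: q·(-4) + (1−q)·7 = -11q + 7
  Rosa's expected payoff from Up: q·(-8) + (1−q)·8 = -16q + 8
  -11q + 7 = -16q + 8  ⇒  5q = 1  ⇒  q = 1/5.

q = 1/5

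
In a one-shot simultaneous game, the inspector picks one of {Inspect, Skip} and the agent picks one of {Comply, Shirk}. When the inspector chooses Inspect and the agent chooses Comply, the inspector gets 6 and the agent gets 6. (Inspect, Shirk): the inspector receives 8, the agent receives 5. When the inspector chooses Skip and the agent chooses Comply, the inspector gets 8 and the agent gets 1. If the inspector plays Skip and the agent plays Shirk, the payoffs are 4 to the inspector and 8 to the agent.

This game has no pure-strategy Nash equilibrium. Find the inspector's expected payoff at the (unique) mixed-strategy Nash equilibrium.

20/3

For the inspector to be willing to mix, the inspector must be indifferent between Inspect and Skip, which pins down the agent's mix.
  the inspector's expected payoff from Inspect: q·6 + (1−q)·8 = -2q + 8
  the inspector's expected payoff from Skip: q·8 + (1−q)·4 = 4q + 4
  -2q + 8 = 4q + 4  ⇒  -6q = -4  ⇒  q = 2/3.
At equilibrium the inspector is indifferent across rows, so the inspector's payoff equals the payoff from Inspect: (2/3)·6 + (1/3)·8 = 20/3.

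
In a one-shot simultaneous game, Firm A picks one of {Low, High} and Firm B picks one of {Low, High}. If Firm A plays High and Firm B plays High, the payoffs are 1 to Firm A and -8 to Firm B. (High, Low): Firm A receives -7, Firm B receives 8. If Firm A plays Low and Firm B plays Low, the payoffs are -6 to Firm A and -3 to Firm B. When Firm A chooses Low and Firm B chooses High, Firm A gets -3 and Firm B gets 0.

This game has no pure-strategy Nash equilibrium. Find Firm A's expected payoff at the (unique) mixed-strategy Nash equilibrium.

In a mixed equilibrium Firm A is indifferent between Low and High; this condition fixes q.
  Firm A's payoff to Low: q·(-6) + (1−q)·(-3) = -3q - 3
  Firm A's payoff to High: q·(-7) + (1−q)·1 = -8q + 1
  -3q - 3 = -8q + 1  ⇒  5q = 4  ⇒  q = 4/5.
At equilibrium Firm A is indifferent across rows, so Firm A's payoff equals the payoff from Low: (4/5)·(-6) + (1/5)·(-3) = -27/5.

-27/5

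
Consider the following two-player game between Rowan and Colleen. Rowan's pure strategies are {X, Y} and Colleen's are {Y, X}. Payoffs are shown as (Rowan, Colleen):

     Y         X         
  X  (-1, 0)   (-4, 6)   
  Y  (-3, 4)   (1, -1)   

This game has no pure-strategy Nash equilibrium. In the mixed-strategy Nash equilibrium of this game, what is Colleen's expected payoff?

24/11

Set Colleen's expected payoff from Y equal to that from X:
  Colleen's payoff to Y: p·0 + (1−p)·4 = -4p + 4
  Colleen's payoff to X: p·6 + (1−p)·(-1) = 7p - 1
  -4p + 4 = 7p - 1  ⇒  -11p = -5  ⇒  p = 5/11.
At equilibrium Colleen is indifferent across columns, so Colleen's payoff equals the payoff from Y: (5/11)·0 + (6/11)·4 = 24/11.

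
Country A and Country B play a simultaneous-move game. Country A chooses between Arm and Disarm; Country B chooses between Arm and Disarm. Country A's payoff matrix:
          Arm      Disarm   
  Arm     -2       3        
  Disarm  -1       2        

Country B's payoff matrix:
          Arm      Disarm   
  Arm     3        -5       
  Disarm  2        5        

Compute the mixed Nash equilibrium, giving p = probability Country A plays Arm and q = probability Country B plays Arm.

p = 3/11, q = 1/2

Country A's mix must leave Country B indifferent between Arm and Disarm.
  Country B's payoff from Arm: p·3 + (1−p)·2 = p + 2
  Country B's payoff from Disarm: p·(-5) + (1−p)·5 = -10p + 5
  p + 2 = -10p + 5  ⇒  11p = 3  ⇒  p = 3/11.
Set Country A's expected payoff from Arm equal to that from Disarm:
  Country A's expected payoff from Arm: q·(-2) + (1−q)·3 = -5q + 3
  Country A's expected payoff from Disarm: q·(-1) + (1−q)·2 = -3q + 2
  -5q + 3 = -3q + 2  ⇒  -2q = -1  ⇒  q = 1/2.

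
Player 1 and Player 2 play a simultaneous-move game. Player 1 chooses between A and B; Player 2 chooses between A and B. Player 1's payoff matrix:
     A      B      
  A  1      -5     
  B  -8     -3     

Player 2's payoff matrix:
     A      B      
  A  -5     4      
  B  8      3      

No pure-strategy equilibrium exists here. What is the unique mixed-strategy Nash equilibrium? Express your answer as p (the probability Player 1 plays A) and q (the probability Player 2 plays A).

Player 1's mix must leave Player 2 indifferent between A and B.
  Player 2's expected payoff from A: p·(-5) + (1−p)·8 = -13p + 8
  Player 2's expected payoff from B: p·4 + (1−p)·3 = p + 3
  -13p + 8 = p + 3  ⇒  -14p = -5  ⇒  p = 5/14.
In a mixed equilibrium Player 1 is indifferent between A and B; this condition fixes q.
  Player 1's expected payoff from A: q·1 + (1−q)·(-5) = 6q - 5
  Player 1's expected payoff from B: q·(-8) + (1−q)·(-3) = -5q - 3
  6q - 5 = -5q - 3  ⇒  11q = 2  ⇒  q = 2/11.

p = 5/14, q = 2/11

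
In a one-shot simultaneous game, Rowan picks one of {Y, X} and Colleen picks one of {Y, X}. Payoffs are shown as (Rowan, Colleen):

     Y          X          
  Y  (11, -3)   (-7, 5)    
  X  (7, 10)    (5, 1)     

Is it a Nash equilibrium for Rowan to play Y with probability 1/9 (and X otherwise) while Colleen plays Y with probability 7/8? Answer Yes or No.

Given Rowan's mix p = 1/9, Colleen's payoff from Y is 77/9 but from X is 13/9. Colleen strictly prefers Y, so Colleen would not mix.
So the proposed profile is not a Nash equilibrium.

No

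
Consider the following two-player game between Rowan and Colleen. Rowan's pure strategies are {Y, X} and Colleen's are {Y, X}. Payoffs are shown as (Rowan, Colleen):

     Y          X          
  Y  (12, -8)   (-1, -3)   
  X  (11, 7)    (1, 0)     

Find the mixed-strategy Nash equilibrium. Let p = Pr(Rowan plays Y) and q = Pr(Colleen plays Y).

p = 7/12, q = 2/3

Colleen's indifference between Y and X determines Rowan's mixing probability p:
  Colleen's payoff from Y: p·(-8) + (1−p)·7 = -15p + 7
  Colleen's payoff from X: p·(-3) + (1−p)·0 = -3p
  -15p + 7 = -3p  ⇒  -12p = -7  ⇒  p = 7/12.
Set Rowan's expected payoff from Y equal to that from X:
  Rowan's payoff from Y: q·12 + (1−q)·(-1) = 13q - 1
  Rowan's payoff from X: q·11 + (1−q)·1 = 10q + 1
  13q - 1 = 10q + 1  ⇒  3q = 2  ⇒  q = 2/3.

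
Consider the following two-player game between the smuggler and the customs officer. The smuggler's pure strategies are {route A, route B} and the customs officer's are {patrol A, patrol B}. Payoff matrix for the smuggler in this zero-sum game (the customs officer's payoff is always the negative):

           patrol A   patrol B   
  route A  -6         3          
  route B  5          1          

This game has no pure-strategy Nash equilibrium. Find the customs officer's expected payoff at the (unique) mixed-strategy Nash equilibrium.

-21/13

In a mixed equilibrium the customs officer is indifferent between patrol A and patrol B; this condition fixes p.
  the customs officer's expected payoff from patrol A: p·6 + (1−p)·(-5) = 11p - 5
  the customs officer's expected payoff from patrol B: p·(-3) + (1−p)·(-1) = -2p - 1
  11p - 5 = -2p - 1  ⇒  13p = 4  ⇒  p = 4/13.
At equilibrium the customs officer is indifferent across columns, so the customs officer's payoff equals the payoff from patrol A: (4/13)·6 + (9/13)·(-5) = -21/13.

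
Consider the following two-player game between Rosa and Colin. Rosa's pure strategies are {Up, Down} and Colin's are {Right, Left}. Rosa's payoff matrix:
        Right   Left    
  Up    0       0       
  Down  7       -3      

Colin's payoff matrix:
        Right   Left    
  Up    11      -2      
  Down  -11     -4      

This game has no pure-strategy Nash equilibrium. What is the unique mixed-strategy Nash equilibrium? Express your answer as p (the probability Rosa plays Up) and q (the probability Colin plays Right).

Colin's indifference between Right and Left determines Rosa's mixing probability p:
  Colin's payoff to Right: p·11 + (1−p)·(-11) = 22p - 11
  Colin's payoff to Left: p·(-2) + (1−p)·(-4) = 2p - 4
  22p - 11 = 2p - 4  ⇒  20p = 7  ⇒  p = 7/20.
Colin's mix must leave Rosa indifferent between Up and Down.
  Rosa's payoff from Up: q·0 + (1−q)·0 = 0
  Rosa's payoff from Down: q·7 + (1−q)·(-3) = 10q - 3
  0 = 10q - 3  ⇒  -10q = -3  ⇒  q = 3/10.

p = 7/20, q = 3/10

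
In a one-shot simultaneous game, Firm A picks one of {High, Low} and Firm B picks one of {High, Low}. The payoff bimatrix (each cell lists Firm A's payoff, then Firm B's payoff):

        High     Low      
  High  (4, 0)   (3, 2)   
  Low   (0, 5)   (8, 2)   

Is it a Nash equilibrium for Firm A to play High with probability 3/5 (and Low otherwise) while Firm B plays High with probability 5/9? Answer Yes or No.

Check Firm B's indifference given Firm A's mix p = 3/5:
  payoff from High = 2; payoff from Low = 2 — equal.
Check Firm A's indifference given Firm B's mix q = 5/9:
  payoff from High = 32/9; payoff from Low = 32/9 — equal.
Both players are indifferent, so neither can profitably deviate.

Yes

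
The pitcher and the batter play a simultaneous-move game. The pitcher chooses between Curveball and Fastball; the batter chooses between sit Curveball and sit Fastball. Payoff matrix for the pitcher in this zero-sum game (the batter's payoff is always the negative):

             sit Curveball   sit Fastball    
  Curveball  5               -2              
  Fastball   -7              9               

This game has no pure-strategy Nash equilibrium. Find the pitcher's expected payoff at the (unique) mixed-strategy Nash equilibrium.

In a mixed equilibrium the pitcher is indifferent between Curveball and Fastball; this condition fixes q.
  the pitcher's expected payoff from Curveball: q·5 + (1−q)·(-2) = 7q - 2
  the pitcher's expected payoff from Fastball: q·(-7) + (1−q)·9 = -16q + 9
  7q - 2 = -16q + 9  ⇒  23q = 11  ⇒  q = 11/23.
At equilibrium the pitcher is indifferent across rows, so the pitcher's payoff equals the payoff from Curveball: (11/23)·5 + (12/23)·(-2) = 31/23.

31/23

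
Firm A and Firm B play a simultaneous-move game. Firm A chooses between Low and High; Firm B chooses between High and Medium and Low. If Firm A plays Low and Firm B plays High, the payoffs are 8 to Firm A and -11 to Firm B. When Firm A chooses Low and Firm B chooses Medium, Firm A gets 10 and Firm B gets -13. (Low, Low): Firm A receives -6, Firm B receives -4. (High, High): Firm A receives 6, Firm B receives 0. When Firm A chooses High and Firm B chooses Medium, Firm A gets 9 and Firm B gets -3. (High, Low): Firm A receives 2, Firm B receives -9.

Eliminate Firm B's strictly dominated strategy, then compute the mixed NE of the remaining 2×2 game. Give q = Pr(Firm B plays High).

Firm B's strategy Medium is strictly dominated by High: -11 > -13 and 0 > -3. Eliminate Medium.
Set Firm A's expected payoff from Low equal to that from High:
  Firm A's payoff from Low: q·8 + (1−q)·(-6) = 14q - 6
  Firm A's payoff from High: q·6 + (1−q)·2 = 4q + 2
  14q - 6 = 4q + 2  ⇒  10q = 8  ⇒  q = 4/5.

q = 4/5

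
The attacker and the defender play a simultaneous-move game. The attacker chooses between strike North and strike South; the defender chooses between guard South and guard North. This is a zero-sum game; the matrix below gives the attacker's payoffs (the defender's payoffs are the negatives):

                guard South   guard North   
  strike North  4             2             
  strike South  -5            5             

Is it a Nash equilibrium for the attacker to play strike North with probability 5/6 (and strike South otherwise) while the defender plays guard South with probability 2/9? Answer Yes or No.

No

Given the defender's mix q = 2/9, the attacker's payoff from strike North is 22/9 but from strike South is 25/9. The attacker strictly prefers strike South, so the attacker would not mix.
So the proposed profile is not a Nash equilibrium.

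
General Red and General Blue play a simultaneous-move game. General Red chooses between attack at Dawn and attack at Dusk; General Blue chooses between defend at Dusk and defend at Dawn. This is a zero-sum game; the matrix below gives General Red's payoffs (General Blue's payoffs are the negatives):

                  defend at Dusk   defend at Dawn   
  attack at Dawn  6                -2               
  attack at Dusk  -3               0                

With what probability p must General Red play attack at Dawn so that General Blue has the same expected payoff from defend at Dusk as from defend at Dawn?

p = 3/11

For General Blue to be willing to mix, General Blue must be indifferent between defend at Dusk and defend at Dawn, which pins down General Red's mix.
  General Blue's payoff to defend at Dusk: p·(-6) + (1−p)·3 = -9p + 3
  General Blue's payoff to defend at Dawn: p·2 + (1−p)·0 = 2p
  -9p + 3 = 2p  ⇒  -11p = -3  ⇒  p = 3/11.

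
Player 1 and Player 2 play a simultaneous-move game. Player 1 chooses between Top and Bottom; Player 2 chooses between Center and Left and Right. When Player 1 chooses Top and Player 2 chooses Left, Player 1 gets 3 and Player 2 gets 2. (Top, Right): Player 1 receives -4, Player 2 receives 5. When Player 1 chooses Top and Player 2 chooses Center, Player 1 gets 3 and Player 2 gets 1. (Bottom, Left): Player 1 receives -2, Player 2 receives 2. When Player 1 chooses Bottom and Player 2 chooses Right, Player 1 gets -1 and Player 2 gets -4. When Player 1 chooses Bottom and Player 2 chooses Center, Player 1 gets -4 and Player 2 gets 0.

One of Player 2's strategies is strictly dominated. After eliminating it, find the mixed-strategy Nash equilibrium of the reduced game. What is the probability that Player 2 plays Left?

Player 2's strategy Center is strictly dominated by Left: 2 > 1 and 2 > 0. Eliminate Center.
Player 2's mix must leave Player 1 indifferent between Top and Bottom.
  Player 1's payoff to Top: q·3 + (1−q)·(-4) = 7q - 4
  Player 1's payoff to Bottom: q·(-2) + (1−q)·(-1) = -q - 1
  7q - 4 = -q - 1  ⇒  8q = 3  ⇒  q = 3/8.

q = 3/8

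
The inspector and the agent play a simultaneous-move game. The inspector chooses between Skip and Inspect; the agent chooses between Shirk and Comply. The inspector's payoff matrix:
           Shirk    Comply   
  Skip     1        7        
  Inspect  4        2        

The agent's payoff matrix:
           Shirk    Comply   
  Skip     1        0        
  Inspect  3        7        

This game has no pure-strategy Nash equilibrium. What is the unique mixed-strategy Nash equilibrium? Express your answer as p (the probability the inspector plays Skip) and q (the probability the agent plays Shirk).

The agent's indifference between Shirk and Comply determines the inspector's mixing probability p:
  the agent's expected payoff from Shirk: p·1 + (1−p)·3 = -2p + 3
  the agent's expected payoff from Comply: p·0 + (1−p)·7 = -7p + 7
  -2p + 3 = -7p + 7  ⇒  5p = 4  ⇒  p = 4/5.
For the inspector to be willing to mix, the inspector must be indifferent between Skip and Inspect, which pins down the agent's mix.
  the inspector's payoff from Skip: q·1 + (1−q)·7 = -6q + 7
  the inspector's payoff from Inspect: q·4 + (1−q)·2 = 2q + 2
  -6q + 7 = 2q + 2  ⇒  -8q = -5  ⇒  q = 5/8.

p = 4/5, q = 5/8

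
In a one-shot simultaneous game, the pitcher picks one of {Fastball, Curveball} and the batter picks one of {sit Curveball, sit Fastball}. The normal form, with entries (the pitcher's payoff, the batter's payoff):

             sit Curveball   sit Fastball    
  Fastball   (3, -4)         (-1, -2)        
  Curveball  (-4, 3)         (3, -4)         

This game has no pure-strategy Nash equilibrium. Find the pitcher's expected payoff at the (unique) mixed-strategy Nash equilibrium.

For the pitcher to be willing to mix, the pitcher must be indifferent between Fastball and Curveball, which pins down the batter's mix.
  the pitcher's payoff to Fastball: q·3 + (1−q)·(-1) = 4q - 1
  the pitcher's payoff to Curveball: q·(-4) + (1−q)·3 = -7q + 3
  4q - 1 = -7q + 3  ⇒  11q = 4  ⇒  q = 4/11.
At equilibrium the pitcher is indifferent across rows, so the pitcher's payoff equals the payoff from Fastball: (4/11)·3 + (7/11)·(-1) = 5/11.

5/11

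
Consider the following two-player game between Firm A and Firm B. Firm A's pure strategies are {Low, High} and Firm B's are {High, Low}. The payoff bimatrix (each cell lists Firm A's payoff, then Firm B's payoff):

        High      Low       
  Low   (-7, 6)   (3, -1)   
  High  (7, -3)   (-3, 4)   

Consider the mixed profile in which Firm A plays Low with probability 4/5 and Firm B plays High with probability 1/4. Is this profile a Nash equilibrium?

Given Firm A's mix p = 4/5, Firm B's payoff from High is 21/5 but from Low is 0. Firm B strictly prefers High, so Firm B would not mix.
So the proposed profile is not a Nash equilibrium.

No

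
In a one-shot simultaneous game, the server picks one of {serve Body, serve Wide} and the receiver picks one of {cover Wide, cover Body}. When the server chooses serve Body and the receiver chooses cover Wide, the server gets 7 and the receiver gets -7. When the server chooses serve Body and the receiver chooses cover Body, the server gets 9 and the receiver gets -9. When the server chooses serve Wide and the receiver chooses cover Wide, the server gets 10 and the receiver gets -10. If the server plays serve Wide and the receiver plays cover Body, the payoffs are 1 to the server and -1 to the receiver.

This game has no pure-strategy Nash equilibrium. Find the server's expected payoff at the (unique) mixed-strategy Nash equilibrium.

For the server to be willing to mix, the server must be indifferent between serve Body and serve Wide, which pins down the receiver's mix.
  the server's payoff to serve Body: q·7 + (1−q)·9 = -2q + 9
  the server's payoff to serve Wide: q·10 + (1−q)·1 = 9q + 1
  -2q + 9 = 9q + 1  ⇒  -11q = -8  ⇒  q = 8/11.
At equilibrium the server is indifferent across rows, so the server's payoff equals the payoff from serve Body: (8/11)·7 + (3/11)·9 = 83/11.

83/11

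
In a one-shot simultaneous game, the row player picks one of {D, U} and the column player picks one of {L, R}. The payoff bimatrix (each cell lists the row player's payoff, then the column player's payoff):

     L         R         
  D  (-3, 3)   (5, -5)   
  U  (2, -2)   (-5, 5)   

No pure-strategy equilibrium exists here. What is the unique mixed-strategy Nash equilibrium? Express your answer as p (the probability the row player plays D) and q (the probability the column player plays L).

p = 7/15, q = 2/3

Set the column player's expected payoff from L equal to that from R:
  the column player's payoff from L: p·3 + (1−p)·(-2) = 5p - 2
  the column player's payoff from R: p·(-5) + (1−p)·5 = -10p + 5
  5p - 2 = -10p + 5  ⇒  15p = 7  ⇒  p = 7/15.
In a mixed equilibrium the row player is indifferent between D and U; this condition fixes q.
  the row player's payoff to D: q·(-3) + (1−q)·5 = -8q + 5
  the row player's payoff to U: q·2 + (1−q)·(-5) = 7q - 5
  -8q + 5 = 7q - 5  ⇒  -15q = -10  ⇒  q = 2/3.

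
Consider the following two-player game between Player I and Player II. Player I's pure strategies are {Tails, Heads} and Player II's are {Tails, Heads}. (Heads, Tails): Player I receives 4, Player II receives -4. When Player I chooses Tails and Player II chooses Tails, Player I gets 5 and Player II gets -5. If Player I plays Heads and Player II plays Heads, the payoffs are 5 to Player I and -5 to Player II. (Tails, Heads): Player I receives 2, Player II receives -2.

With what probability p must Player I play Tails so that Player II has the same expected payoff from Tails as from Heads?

p = 1/4

Player II's indifference between Tails and Heads determines Player I's mixing probability p:
  Player II's payoff to Tails: p·(-5) + (1−p)·(-4) = -p - 4
  Player II's payoff to Heads: p·(-2) + (1−p)·(-5) = 3p - 5
  -p - 4 = 3p - 5  ⇒  -4p = -1  ⇒  p = 1/4.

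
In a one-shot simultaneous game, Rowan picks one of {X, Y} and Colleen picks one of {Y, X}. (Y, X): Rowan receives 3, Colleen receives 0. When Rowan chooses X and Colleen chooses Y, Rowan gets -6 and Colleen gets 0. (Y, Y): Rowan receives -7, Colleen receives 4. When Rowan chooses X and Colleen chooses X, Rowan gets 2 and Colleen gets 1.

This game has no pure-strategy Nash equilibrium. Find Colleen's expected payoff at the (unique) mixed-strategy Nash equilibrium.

4/5

Colleen's indifference between Y and X determines Rowan's mixing probability p:
  Colleen's payoff to Y: p·0 + (1−p)·4 = -4p + 4
  Colleen's payoff to X: p·1 + (1−p)·0 = p
  -4p + 4 = p  ⇒  -5p = -4  ⇒  p = 4/5.
At equilibrium Colleen is indifferent across columns, so Colleen's payoff equals the payoff from Y: (4/5)·0 + (1/5)·4 = 4/5.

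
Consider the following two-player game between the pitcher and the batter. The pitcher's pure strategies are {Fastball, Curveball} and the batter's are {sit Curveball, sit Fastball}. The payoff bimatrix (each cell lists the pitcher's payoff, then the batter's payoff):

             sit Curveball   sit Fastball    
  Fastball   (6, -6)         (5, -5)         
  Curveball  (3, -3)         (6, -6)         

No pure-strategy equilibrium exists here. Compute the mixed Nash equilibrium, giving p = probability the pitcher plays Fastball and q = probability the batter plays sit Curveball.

In a mixed equilibrium the batter is indifferent between sit Curveball and sit Fastball; this condition fixes p.
  the batter's payoff to sit Curveball: p·(-6) + (1−p)·(-3) = -3p - 3
  the batter's payoff to sit Fastball: p·(-5) + (1−p)·(-6) = p - 6
  -3p - 3 = p - 6  ⇒  -4p = -3  ⇒  p = 3/4.
The pitcher's indifference between Fastball and Curveball determines the batter's mixing probability q:
  the pitcher's expected payoff from Fastball: q·6 + (1−q)·5 = q + 5
  the pitcher's expected payoff from Curveball: q·3 + (1−q)·6 = -3q + 6
  q + 5 = -3q + 6  ⇒  4q = 1  ⇒  q = 1/4.

p = 3/4, q = 1/4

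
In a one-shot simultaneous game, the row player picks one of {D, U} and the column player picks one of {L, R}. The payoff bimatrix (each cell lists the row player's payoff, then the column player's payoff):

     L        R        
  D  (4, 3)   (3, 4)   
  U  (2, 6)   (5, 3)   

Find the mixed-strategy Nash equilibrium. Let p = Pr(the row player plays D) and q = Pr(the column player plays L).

p = 3/4, q = 1/2

For the column player to be willing to mix, the column player must be indifferent between L and R, which pins down the row player's mix.
  the column player's payoff to L: p·3 + (1−p)·6 = -3p + 6
  the column player's payoff to R: p·4 + (1−p)·3 = p + 3
  -3p + 6 = p + 3  ⇒  -4p = -3  ⇒  p = 3/4.
For the row player to be willing to mix, the row player must be indifferent between D and U, which pins down the column player's mix.
  the row player's expected payoff from D: q·4 + (1−q)·3 = q + 3
  the row player's expected payoff from U: q·2 + (1−q)·5 = -3q + 5
  q + 3 = -3q + 5  ⇒  4q = 2  ⇒  q = 1/2.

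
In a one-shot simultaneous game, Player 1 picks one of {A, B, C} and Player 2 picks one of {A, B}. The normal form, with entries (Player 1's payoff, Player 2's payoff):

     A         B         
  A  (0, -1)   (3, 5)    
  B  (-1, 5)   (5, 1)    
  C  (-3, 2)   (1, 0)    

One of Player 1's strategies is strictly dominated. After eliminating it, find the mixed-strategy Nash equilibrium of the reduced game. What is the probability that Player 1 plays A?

Player 1's strategy C is strictly dominated by A: 0 > -3 and 3 > 1. Eliminate C.
Player 1's mix must leave Player 2 indifferent between A and B.
  Player 2's payoff to A: p·(-1) + (1−p)·5 = -6p + 5
  Player 2's payoff to B: p·5 + (1−p)·1 = 4p + 1
  -6p + 5 = 4p + 1  ⇒  -10p = -4  ⇒  p = 2/5.

p = 2/5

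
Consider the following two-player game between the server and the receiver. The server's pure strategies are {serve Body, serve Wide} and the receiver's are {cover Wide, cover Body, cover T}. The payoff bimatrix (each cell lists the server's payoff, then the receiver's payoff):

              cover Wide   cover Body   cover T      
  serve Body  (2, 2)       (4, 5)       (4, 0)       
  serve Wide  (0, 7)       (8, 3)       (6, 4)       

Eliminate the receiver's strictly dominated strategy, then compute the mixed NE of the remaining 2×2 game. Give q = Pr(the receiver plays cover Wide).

q = 2/3

The receiver's strategy cover T is strictly dominated by cover Wide: 2 > 0 and 7 > 4. Eliminate cover T.
For the server to be willing to mix, the server must be indifferent between serve Body and serve Wide, which pins down the receiver's mix.
  the server's expected payoff from serve Body: q·2 + (1−q)·4 = -2q + 4
  the server's expected payoff from serve Wide: q·0 + (1−q)·8 = -8q + 8
  -2q + 4 = -8q + 8  ⇒  6q = 4  ⇒  q = 2/3.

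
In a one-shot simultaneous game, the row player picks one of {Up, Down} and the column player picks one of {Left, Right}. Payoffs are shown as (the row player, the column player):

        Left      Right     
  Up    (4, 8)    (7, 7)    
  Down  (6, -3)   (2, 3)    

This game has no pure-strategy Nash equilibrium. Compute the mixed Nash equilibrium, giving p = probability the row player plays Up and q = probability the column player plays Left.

p = 6/7, q = 5/7

The row player's mix must leave the column player indifferent between Left and Right.
  the column player's expected payoff from Left: p·8 + (1−p)·(-3) = 11p - 3
  the column player's expected payoff from Right: p·7 + (1−p)·3 = 4p + 3
  11p - 3 = 4p + 3  ⇒  7p = 6  ⇒  p = 6/7.
The row player's indifference between Up and Down determines the column player's mixing probability q:
  the row player's payoff from Up: q·4 + (1−q)·7 = -3q + 7
  the row player's payoff from Down: q·6 + (1−q)·2 = 4q + 2
  -3q + 7 = 4q + 2  ⇒  -7q = -5  ⇒  q = 5/7.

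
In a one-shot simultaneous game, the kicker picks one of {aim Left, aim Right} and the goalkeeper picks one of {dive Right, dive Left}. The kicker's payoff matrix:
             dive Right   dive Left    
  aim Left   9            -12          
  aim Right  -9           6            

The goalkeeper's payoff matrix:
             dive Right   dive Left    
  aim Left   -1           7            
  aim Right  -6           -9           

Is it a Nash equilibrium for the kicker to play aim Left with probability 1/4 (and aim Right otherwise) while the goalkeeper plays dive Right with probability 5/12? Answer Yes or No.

Given the kicker's mix p = 1/4, the goalkeeper's payoff from dive Right is -19/4 but from dive Left is -5. The goalkeeper strictly prefers dive Right, so the goalkeeper would not mix.
So the proposed profile is not a Nash equilibrium.

No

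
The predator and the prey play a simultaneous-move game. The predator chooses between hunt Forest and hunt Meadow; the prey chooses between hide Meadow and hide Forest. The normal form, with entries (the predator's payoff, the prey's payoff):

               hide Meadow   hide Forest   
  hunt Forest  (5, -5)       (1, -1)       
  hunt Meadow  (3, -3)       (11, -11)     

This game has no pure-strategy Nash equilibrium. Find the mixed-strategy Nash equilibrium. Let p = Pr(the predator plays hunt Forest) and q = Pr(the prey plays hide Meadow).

The predator's mix must leave the prey indifferent between hide Meadow and hide Forest.
  the prey's expected payoff from hide Meadow: p·(-5) + (1−p)·(-3) = -2p - 3
  the prey's expected payoff from hide Forest: p·(-1) + (1−p)·(-11) = 10p - 11
  -2p - 3 = 10p - 11  ⇒  -12p = -8  ⇒  p = 2/3.
For the predator to be willing to mix, the predator must be indifferent between hunt Forest and hunt Meadow, which pins down the prey's mix.
  the predator's expected payoff from hunt Forest: q·5 + (1−q)·1 = 4q + 1
  the predator's expected payoff from hunt Meadow: q·3 + (1−q)·11 = -8q + 11
  4q + 1 = -8q + 11  ⇒  12q = 10  ⇒  q = 5/6.

p = 2/3, q = 5/6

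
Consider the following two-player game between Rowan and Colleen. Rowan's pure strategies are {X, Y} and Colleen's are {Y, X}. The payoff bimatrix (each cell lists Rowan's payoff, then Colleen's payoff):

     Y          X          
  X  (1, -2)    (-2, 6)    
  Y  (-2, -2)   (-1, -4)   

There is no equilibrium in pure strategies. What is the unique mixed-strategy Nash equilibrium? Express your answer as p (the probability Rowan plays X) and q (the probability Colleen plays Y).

In a mixed equilibrium Colleen is indifferent between Y and X; this condition fixes p.
  Colleen's expected payoff from Y: p·(-2) + (1−p)·(-2) = -2
  Colleen's expected payoff from X: p·6 + (1−p)·(-4) = 10p - 4
  -2 = 10p - 4  ⇒  -10p = -2  ⇒  p = 1/5.
In a mixed equilibrium Rowan is indifferent between X and Y; this condition fixes q.
  Rowan's payoff from X: q·1 + (1−q)·(-2) = 3q - 2
  Rowan's payoff from Y: q·(-2) + (1−q)·(-1) = -q - 1
  3q - 2 = -q - 1  ⇒  4q = 1  ⇒  q = 1/4.

p = 1/5, q = 1/4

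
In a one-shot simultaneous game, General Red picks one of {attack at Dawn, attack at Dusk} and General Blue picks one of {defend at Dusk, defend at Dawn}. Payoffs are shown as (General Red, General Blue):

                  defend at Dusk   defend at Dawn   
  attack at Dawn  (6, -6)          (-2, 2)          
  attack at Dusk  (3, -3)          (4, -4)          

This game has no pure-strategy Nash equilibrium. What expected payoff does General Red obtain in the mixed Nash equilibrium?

10/3

General Blue's mix must leave General Red indifferent between attack at Dawn and attack at Dusk.
  General Red's payoff to attack at Dawn: q·6 + (1−q)·(-2) = 8q - 2
  General Red's payoff to attack at Dusk: q·3 + (1−q)·4 = -q + 4
  8q - 2 = -q + 4  ⇒  9q = 6  ⇒  q = 2/3.
At equilibrium General Red is indifferent across rows, so General Red's payoff equals the payoff from attack at Dawn: (2/3)·6 + (1/3)·(-2) = 10/3.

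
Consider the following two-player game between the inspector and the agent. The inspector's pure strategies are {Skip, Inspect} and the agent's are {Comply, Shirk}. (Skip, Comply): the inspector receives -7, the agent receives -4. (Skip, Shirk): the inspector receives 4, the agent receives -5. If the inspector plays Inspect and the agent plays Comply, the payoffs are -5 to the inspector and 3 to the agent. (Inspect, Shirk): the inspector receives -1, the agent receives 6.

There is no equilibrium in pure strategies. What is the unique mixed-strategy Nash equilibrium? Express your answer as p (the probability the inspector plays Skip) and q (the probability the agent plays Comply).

For the agent to be willing to mix, the agent must be indifferent between Comply and Shirk, which pins down the inspector's mix.
  the agent's payoff to Comply: p·(-4) + (1−p)·3 = -7p + 3
  the agent's payoff to Shirk: p·(-5) + (1−p)·6 = -11p + 6
  -7p + 3 = -11p + 6  ⇒  4p = 3  ⇒  p = 3/4.
For the inspector to be willing to mix, the inspector must be indifferent between Skip and Inspect, which pins down the agent's mix.
  the inspector's expected payoff from Skip: q·(-7) + (1−q)·4 = -11q + 4
  the inspector's expected payoff from Inspect: q·(-5) + (1−q)·(-1) = -4q - 1
  -11q + 4 = -4q - 1  ⇒  -7q = -5  ⇒  q = 5/7.

p = 3/4, q = 5/7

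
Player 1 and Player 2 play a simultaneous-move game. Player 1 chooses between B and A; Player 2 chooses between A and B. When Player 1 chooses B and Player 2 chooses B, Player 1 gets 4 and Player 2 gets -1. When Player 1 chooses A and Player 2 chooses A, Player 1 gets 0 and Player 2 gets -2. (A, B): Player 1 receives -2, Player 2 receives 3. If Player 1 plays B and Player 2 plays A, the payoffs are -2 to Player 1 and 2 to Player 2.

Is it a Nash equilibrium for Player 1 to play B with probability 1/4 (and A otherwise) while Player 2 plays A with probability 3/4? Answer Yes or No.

No

Given Player 1's mix p = 1/4, Player 2's payoff from A is -1 but from B is 2. Player 2 strictly prefers B, so Player 2 would not mix.
So the proposed profile is not a Nash equilibrium.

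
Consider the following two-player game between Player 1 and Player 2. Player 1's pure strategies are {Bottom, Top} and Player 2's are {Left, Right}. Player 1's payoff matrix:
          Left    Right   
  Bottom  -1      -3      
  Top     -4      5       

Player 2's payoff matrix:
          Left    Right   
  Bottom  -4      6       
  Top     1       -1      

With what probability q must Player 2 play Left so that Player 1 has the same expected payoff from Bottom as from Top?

Set Player 1's expected payoff from Bottom equal to that from Top:
  Player 1's payoff to Bottom: q·(-1) + (1−q)·(-3) = 2q - 3
  Player 1's payoff to Top: q·(-4) + (1−q)·5 = -9q + 5
  2q - 3 = -9q + 5  ⇒  11q = 8  ⇒  q = 8/11.

q = 8/11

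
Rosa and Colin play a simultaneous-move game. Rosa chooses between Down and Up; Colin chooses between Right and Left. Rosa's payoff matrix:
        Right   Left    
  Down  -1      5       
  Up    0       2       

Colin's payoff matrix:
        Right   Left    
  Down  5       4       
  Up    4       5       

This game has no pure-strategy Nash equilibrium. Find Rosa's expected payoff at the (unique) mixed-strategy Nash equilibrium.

1/2

In a mixed equilibrium Rosa is indifferent between Down and Up; this condition fixes q.
  Rosa's payoff to Down: q·(-1) + (1−q)·5 = -6q + 5
  Rosa's payoff to Up: q·0 + (1−q)·2 = -2q + 2
  -6q + 5 = -2q + 2  ⇒  -4q = -3  ⇒  q = 3/4.
At equilibrium Rosa is indifferent across rows, so Rosa's payoff equals the payoff from Down: (3/4)·(-1) + (1/4)·5 = 1/2.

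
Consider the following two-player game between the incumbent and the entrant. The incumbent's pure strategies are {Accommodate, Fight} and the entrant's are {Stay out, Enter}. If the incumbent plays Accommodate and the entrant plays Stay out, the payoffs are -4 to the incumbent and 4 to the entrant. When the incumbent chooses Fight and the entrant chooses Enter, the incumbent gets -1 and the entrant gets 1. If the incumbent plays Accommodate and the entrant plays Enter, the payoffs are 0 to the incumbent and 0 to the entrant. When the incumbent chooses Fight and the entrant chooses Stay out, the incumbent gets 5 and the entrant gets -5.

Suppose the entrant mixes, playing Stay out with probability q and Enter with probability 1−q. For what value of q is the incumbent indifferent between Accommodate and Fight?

For the incumbent to be willing to mix, the incumbent must be indifferent between Accommodate and Fight, which pins down the entrant's mix.
  the incumbent's payoff from Accommodate: q·(-4) + (1−q)·0 = -4q
  the incumbent's payoff from Fight: q·5 + (1−q)·(-1) = 6q - 1
  -4q = 6q - 1  ⇒  -10q = -1  ⇒  q = 1/10.

q = 1/10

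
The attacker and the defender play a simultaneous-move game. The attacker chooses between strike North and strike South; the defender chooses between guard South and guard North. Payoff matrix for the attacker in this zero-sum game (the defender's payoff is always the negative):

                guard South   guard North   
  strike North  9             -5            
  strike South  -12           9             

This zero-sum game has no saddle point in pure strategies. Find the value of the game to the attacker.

The defender's mix must leave the attacker indifferent between strike North and strike South.
  the attacker's payoff from strike North: q·9 + (1−q)·(-5) = 14q - 5
  the attacker's payoff from strike South: q·(-12) + (1−q)·9 = -21q + 9
  14q - 5 = -21q + 9  ⇒  35q = 14  ⇒  q = 2/5.
The value is the attacker's expected payoff against this mix (using strike North): (2/5)·9 + (3/5)·(-5) = 3/5.

v = 3/5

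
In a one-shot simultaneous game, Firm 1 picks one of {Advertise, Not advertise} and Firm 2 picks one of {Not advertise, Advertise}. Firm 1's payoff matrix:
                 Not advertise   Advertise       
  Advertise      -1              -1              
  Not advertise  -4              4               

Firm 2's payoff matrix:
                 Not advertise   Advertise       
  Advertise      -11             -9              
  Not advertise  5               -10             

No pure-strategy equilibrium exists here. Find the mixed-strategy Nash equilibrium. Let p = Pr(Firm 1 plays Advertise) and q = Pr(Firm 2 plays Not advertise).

p = 15/17, q = 5/8

In a mixed equilibrium Firm 2 is indifferent between Not advertise and Advertise; this condition fixes p.
  Firm 2's payoff to Not advertise: p·(-11) + (1−p)·5 = -16p + 5
  Firm 2's payoff to Advertise: p·(-9) + (1−p)·(-10) = p - 10
  -16p + 5 = p - 10  ⇒  -17p = -15  ⇒  p = 15/17.
Firm 2's mix must leave Firm 1 indifferent between Advertise and Not advertise.
  Firm 1's payoff to Advertise: q·(-1) + (1−q)·(-1) = -1
  Firm 1's payoff to Not advertise: q·(-4) + (1−q)·4 = -8q + 4
  -1 = -8q + 4  ⇒  8q = 5  ⇒  q = 5/8.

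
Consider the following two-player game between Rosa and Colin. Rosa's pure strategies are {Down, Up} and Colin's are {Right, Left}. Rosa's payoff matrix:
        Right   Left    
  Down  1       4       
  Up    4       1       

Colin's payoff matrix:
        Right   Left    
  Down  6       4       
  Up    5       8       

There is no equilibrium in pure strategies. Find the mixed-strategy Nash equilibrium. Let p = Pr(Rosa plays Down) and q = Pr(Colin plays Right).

p = 3/5, q = 1/2

For Colin to be willing to mix, Colin must be indifferent between Right and Left, which pins down Rosa's mix.
  Colin's expected payoff from Right: p·6 + (1−p)·5 = p + 5
  Colin's expected payoff from Left: p·4 + (1−p)·8 = -4p + 8
  p + 5 = -4p + 8  ⇒  5p = 3  ⇒  p = 3/5.
Set Rosa's expected payoff from Down equal to that from Up:
  Rosa's expected payoff from Down: q·1 + (1−q)·4 = -3q + 4
  Rosa's expected payoff from Up: q·4 + (1−q)·1 = 3q + 1
  -3q + 4 = 3q + 1  ⇒  -6q = -3  ⇒  q = 1/2.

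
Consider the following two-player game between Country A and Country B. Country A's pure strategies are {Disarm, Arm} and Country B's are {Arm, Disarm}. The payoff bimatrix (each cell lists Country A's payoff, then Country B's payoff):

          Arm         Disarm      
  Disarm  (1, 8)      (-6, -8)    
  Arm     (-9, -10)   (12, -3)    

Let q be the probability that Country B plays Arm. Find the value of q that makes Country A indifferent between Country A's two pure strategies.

q = 9/14

Country A's indifference between Disarm and Arm determines Country B's mixing probability q:
  Country A's payoff from Disarm: q·1 + (1−q)·(-6) = 7q - 6
  Country A's payoff from Arm: q·(-9) + (1−q)·12 = -21q + 12
  7q - 6 = -21q + 12  ⇒  28q = 18  ⇒  q = 9/14.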